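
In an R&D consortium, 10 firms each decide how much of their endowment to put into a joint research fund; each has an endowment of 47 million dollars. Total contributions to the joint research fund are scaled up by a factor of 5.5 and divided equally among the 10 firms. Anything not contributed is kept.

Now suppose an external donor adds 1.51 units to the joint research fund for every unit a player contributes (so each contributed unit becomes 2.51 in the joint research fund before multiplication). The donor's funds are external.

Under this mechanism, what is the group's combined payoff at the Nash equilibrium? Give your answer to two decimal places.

6488.35 million dollars

The effective private return per unit is now 5.5 × 2.51 / 10 = 1.3805 > 1, so every player's dominant strategy flips to full contribution.
At the Nash equilibrium everyone contributes 47. Group total payoff = 5.5 × 2.51 × 470 = 6488.35.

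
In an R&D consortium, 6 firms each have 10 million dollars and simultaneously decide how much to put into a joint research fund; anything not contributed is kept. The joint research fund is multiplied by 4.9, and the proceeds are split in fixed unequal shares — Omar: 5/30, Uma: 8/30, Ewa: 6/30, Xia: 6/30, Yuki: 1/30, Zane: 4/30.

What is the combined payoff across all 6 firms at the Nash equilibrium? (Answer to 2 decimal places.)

99.00 million dollars

Each unit j contributes comes back to j as 4.9 × (j's share), so j prefers to contribute only if that share exceeds 1/4.9 = 0.2041; otherwise keeping the unit dominates.
The only share above 0.2041 is Uma's 8/30, contributing 10; the remaining 5 contribute 0. Total contributed: 10.
The joint research fund pays out 4.9 × 10 = 49.00 in total (split across the unequal shares, but the aggregate is all that matters for the group sum).
The 5 free-riders keep 10 each, adding 50. Group total = 50 + 49.00 = 99.00.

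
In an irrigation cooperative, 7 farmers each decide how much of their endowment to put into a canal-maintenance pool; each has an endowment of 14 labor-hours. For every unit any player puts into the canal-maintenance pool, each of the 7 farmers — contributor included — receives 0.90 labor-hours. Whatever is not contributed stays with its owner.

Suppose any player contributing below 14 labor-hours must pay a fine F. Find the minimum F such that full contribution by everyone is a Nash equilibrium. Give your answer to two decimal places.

1.40 labor-hours

Given the others contribute fully, the best deviation is to contribute 0 (any partial contribution still incurs the fine and gives up units whose private return 0.90 is below 1).
Deviating from 14 to 0 saves 14 labor-hours but forfeits the deviator's share of the drop in the canal-maintenance pool: 0.90 × 14 = 12.60.
So the deviation gain is 14 − 12.60 = 1.40, and the fine must be at least 1.40 labor-hours to wipe it out.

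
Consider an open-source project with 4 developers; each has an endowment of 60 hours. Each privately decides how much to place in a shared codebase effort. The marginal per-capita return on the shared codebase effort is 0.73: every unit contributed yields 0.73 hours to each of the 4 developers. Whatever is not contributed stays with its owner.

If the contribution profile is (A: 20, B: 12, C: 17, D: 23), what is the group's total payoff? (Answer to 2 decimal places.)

Total contributed: 20 + 12 + 17 + 23 = 72; total kept: 4 × 60 − 72 = 168.
The shared codebase effort pays out 0.73 × 4 × 72 = 210.24 in aggregate.
Group total = 168 + 210.24 = 378.24.

378.24 hours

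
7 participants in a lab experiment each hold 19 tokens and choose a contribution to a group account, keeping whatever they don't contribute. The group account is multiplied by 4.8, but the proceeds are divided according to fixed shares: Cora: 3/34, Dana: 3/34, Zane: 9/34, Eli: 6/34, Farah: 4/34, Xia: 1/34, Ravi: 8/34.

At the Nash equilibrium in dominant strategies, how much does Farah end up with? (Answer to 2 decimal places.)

40.46 tokens

For player j, contributing a unit is worthwhile iff 4.8 × (j's share) ≥ 1, i.e. iff j's share is at least 0.2083.
Zane and Ravi clear that bar, contributing 19 each; the remaining 5 contribute 0. Total contributed: 38.
Farah keeps 19 and receives 4.8 × 38 × 4/34 = 21.46 from the group account, for a payoff of 40.46.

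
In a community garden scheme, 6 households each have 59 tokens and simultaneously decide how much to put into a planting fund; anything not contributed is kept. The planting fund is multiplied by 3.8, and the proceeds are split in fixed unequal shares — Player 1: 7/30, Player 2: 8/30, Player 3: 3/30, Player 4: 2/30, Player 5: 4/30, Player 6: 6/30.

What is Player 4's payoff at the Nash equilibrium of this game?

73.95 tokens

Each unit j contributes comes back to j as 3.8 × (j's share), so j prefers to contribute only if that share exceeds 1/3.8 = 0.2632; otherwise keeping the unit dominates.
Only Player 2 (8/30) clears that bar, contributing 59; the remaining 5 contribute 0. Total contributed: 59.
Player 4 keeps 59 and receives 3.8 × 59 × 2/30 = 14.95 from the planting fund, for a payoff of 73.95.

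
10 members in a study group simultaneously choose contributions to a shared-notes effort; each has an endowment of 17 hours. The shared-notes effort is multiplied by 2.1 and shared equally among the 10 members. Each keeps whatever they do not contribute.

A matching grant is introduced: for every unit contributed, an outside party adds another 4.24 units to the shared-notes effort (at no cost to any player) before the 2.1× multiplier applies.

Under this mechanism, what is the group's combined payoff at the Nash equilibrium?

The effective private return per unit is now 2.1 × 5.24 / 10 = 1.1004 > 1, so every player's dominant strategy flips to full contribution.
At the Nash equilibrium everyone contributes 17. Group total payoff = 2.1 × 5.24 × 170 = 1870.68.

1870.68 hours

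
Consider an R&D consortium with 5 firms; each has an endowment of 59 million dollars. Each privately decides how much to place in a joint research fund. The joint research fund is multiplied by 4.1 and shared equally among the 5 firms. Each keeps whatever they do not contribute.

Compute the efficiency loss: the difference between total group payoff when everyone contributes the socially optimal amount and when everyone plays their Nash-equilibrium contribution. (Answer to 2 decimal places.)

Each contributed unit returns 4.1/5 = 0.8200 to its contributor — below 1 — so contributing 0 is dominant for every player. At the Nash equilibrium everyone keeps their 59, and the group total is 5 × 59 = 295.
Each contributed unit returns 4.100 to the group as a whole (0.8200 to each of 5 players), which exceeds 1, so the social optimum is full contribution: group total = 4.100 × 295 = 1209.50.
Efficiency loss = 1209.50 − 295 = 914.50.

914.50 million dollars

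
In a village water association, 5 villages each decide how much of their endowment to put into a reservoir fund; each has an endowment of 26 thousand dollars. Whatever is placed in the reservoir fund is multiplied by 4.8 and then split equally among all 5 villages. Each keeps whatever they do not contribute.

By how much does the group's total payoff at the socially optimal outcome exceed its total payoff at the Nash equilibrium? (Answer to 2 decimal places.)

Each contributed unit returns 4.8/5 = 0.9600 to its contributor — below 1 — so contributing 0 is dominant for every player. At the Nash equilibrium everyone keeps their 26, and the group total is 5 × 26 = 130.
Each contributed unit returns 4.800 to the group as a whole (0.9600 to each of 5 players), which exceeds 1, so the social optimum is full contribution: group total = 4.800 × 130 = 624.00.
Efficiency loss = 624.00 − 130 = 494.00.

494.00 thousand dollars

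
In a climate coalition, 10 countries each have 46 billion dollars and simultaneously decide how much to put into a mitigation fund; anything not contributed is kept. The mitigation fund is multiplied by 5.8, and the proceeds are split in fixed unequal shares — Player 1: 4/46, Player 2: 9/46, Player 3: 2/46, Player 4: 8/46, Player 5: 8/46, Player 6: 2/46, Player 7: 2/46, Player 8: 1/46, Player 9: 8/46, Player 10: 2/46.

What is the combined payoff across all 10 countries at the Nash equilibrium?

Player j's private return per contributed unit is 5.8 × (j's share). Contributing is weakly dominant for j when that share is at least 1/5.8 = 0.1724, and contributing 0 is dominant otherwise.
The shares above 0.1724 belong to Player 2, Player 4, Player 5 and Player 9, contributing 46 each; the remaining 6 contribute 0. Total contributed: 184.
The mitigation fund pays out 5.8 × 184 = 1067.20 in total (split across the unequal shares, but the aggregate is all that matters for the group sum).
The 6 free-riders keep 46 each, adding 276. Group total = 276 + 1067.20 = 1343.20.

1343.20 billion dollars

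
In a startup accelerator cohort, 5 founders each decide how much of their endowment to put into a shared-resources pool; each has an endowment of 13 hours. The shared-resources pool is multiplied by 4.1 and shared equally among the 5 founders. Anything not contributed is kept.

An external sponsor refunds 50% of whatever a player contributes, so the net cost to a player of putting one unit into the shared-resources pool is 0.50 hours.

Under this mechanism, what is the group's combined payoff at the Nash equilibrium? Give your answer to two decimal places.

With the mechanism, a contributed unit returns (4.1/5) / 0.50 = 1.6400 per unit of net cost to the contributor — now above 1 — so contributing fully is weakly dominant for every player.
So the Nash equilibrium is full contribution by all 5; the group earns 5 × (13 × 0.50 + 4.1 × 13) = 299.00.

299.00 hours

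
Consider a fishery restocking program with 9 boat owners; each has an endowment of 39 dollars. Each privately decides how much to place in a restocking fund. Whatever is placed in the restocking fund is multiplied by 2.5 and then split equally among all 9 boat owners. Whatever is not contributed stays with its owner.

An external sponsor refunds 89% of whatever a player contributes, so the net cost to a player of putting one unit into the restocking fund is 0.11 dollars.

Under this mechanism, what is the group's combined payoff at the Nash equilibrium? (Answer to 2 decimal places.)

1189.89 dollars

The effective private return per unit is now (2.5/9) / 0.11 = 2.5253 > 1, so every player's dominant strategy flips to full contribution.
So the Nash equilibrium is full contribution by all 9; the group earns 9 × (39 × 0.89 + 2.5 × 39) = 1189.89.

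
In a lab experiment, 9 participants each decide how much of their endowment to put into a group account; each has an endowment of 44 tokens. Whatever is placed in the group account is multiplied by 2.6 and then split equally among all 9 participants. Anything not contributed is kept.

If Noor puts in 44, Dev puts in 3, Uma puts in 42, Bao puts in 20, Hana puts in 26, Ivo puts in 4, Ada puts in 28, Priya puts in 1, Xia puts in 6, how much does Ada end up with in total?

Total contributed: 44 + 3 + 42 + 20 + 26 + 4 + 28 + 1 + 6 = 174.
Each receives 2.6 × 174 / 9 = 50.27 from the group account.
Ada keeps 44 − 28 = 16, so Ada's payoff is 16 + 50.27 = 66.27.

66.27 tokens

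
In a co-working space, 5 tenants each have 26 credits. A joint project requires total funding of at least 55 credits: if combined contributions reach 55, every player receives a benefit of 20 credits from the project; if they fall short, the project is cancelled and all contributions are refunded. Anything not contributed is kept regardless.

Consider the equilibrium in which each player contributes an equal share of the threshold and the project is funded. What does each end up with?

Equal share of the threshold: 55/5 = 11.
At this profile no one gains by cutting their contribution: any cut drops the total below 55, the project is cancelled, contributions are refunded, and the deviator ends with 26, which is less than 26 − 11 + 20 = 35. Contributing more than 11 just wastes the excess. So contributing exactly 11 is a best response.
Each player's payoff: 26 − 11 + 20 = 35.

35 credits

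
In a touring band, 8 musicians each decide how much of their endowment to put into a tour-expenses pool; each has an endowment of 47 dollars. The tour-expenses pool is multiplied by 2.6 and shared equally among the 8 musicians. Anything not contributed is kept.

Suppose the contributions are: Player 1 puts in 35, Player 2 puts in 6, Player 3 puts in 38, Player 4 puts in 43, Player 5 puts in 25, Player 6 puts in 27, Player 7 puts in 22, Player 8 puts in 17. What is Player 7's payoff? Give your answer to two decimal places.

Total contributed: 35 + 6 + 38 + 43 + 25 + 27 + 22 + 17 = 213.
Each receives 2.6 × 213 / 8 = 69.23 from the tour-expenses pool.
Player 7 keeps 47 − 22 = 25, so Player 7's payoff is 25 + 69.23 = 94.23.

94.23 dollars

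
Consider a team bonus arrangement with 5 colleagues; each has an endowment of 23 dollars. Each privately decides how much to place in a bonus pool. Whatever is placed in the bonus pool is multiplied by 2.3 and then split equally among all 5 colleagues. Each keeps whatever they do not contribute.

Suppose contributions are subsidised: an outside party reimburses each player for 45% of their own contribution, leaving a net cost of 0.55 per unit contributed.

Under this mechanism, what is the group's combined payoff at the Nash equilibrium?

115.00 dollars

The effective private return is (2.3/5) / 0.55 = 0.8364, which is still under 1, so the mechanism doesn't change anyone's dominant strategy: zero contribution.
At the Nash equilibrium no one contributes; group total payoff = 5 × 23 = 115.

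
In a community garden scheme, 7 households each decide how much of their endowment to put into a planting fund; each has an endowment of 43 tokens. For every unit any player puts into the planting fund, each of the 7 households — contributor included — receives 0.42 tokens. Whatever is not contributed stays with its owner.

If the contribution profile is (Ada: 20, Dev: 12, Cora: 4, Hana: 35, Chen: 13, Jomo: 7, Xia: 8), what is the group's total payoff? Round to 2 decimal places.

Total contributed: 20 + 12 + 4 + 35 + 13 + 7 + 8 = 99; total kept: 7 × 43 − 99 = 202.
The planting fund pays out 0.42 × 7 × 99 = 291.06 in aggregate.
Group total = 202 + 291.06 = 493.06.

493.06 tokens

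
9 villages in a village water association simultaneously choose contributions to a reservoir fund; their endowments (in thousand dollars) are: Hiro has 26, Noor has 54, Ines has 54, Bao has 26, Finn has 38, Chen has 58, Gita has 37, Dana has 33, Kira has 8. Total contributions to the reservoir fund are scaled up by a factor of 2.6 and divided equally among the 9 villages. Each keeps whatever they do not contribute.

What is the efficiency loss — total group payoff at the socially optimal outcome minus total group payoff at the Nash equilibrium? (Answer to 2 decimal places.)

534.40 thousand dollars

The private return per contributed unit is 2.6/9 = 0.2889 < 1 for every player regardless of endowment, so the Nash equilibrium is zero contribution and the group total is Σ E_j = 26 + 54 + 54 + 26 + 38 + 58 + 37 + 33 + 8 = 334.
Each contributed unit returns 2.600 to the group, so the social optimum is full contribution by everyone: group total = 2.600 × 334 = 868.40.
Efficiency loss = (2.600 − 1) × 334 = 534.40.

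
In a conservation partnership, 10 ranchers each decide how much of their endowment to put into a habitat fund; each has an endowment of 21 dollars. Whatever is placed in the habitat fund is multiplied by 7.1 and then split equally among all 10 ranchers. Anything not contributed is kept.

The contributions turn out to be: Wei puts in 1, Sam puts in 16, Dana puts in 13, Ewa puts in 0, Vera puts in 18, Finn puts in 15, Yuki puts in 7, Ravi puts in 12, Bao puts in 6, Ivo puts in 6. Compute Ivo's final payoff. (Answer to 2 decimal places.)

Total contributed: 1 + 16 + 13 + 0 + 18 + 15 + 7 + 12 + 6 + 6 = 94.
Each receives 7.1 × 94 / 10 = 66.74 from the habitat fund.
Ivo keeps 21 − 6 = 15, so Ivo's payoff is 15 + 66.74 = 81.74.

81.74 dollars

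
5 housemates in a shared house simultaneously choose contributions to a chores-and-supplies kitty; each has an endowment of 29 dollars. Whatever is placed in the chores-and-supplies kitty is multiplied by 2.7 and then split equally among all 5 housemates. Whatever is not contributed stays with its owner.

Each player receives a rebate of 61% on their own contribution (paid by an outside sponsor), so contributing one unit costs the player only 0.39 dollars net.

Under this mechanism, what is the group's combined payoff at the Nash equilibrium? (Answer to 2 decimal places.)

479.95 dollars

Under the mechanism each unit contributed yields (2.7/5) / 0.39 = 1.3846 back to its contributor per unit of net cost, which exceeds 1, making full contribution the dominant choice for everyone.
So the Nash equilibrium is full contribution by all 5; the group earns 5 × (29 × 0.61 + 2.7 × 29) = 479.95.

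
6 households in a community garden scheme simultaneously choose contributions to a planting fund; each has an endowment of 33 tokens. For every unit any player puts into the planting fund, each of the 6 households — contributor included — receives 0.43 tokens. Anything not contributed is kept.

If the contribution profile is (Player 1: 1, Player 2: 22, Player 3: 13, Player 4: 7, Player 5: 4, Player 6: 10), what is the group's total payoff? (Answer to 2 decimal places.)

Total contributed: 1 + 22 + 13 + 7 + 4 + 10 = 57; total kept: 6 × 33 − 57 = 141.
The planting fund pays out 0.43 × 6 × 57 = 147.06 in aggregate.
Group total = 141 + 147.06 = 288.06.

288.06 tokens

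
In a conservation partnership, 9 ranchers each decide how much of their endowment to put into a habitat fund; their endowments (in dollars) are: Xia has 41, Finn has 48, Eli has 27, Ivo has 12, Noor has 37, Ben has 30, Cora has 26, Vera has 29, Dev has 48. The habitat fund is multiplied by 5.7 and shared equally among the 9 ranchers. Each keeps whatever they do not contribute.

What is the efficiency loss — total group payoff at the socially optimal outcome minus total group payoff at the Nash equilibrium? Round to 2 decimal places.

1400.60 dollars

The private return per contributed unit is 5.7/9 = 0.6333 < 1 for every player regardless of endowment, so the Nash equilibrium is zero contribution and the group total is Σ E_j = 41 + 48 + 27 + 12 + 37 + 30 + 26 + 29 + 48 = 298.
Each contributed unit returns 5.700 to the group, so the social optimum is full contribution by everyone: group total = 5.700 × 298 = 1698.60.
Efficiency loss = (5.700 − 1) × 298 = 1400.60.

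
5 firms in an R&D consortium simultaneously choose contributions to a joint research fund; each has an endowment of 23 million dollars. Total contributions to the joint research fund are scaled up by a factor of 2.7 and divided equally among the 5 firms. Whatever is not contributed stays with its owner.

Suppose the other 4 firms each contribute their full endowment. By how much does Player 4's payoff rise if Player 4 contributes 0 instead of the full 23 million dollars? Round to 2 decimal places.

Switching from a contribution of 23 to 0 lets Player 4 keep an extra 23 million dollars, but lowers the joint research fund by 23, which costs Player 4 their own share of that drop: 2.7/5 × 23 = 12.42.
Net gain = 23 − 12.42 = 10.58. The private return per contributed unit (0.5400) is below 1, so free-riding is indeed the best response regardless of what the others do.

10.58 million dollars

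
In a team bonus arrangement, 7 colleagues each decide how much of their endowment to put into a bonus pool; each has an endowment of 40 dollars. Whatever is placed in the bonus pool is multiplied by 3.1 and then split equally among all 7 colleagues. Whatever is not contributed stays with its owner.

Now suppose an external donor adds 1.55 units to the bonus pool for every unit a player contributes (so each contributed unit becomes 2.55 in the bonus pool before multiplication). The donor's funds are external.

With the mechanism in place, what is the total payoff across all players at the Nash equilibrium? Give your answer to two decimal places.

2213.40 dollars

With the mechanism, a contributed unit returns 3.1 × 2.55 / 7 = 1.1293 per unit of net cost to the contributor — now above 1 — so contributing fully is weakly dominant for every player.
At the Nash equilibrium everyone contributes 40. Group total payoff = 3.1 × 2.55 × 280 = 2213.40.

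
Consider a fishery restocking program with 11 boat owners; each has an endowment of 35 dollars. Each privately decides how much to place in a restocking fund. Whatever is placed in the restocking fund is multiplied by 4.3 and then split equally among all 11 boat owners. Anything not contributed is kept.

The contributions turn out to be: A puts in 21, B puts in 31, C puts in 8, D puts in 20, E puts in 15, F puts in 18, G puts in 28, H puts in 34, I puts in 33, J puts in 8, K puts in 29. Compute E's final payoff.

Total contributed: 21 + 31 + 8 + 20 + 15 + 18 + 28 + 34 + 33 + 8 + 29 = 245.
Each receives 4.3 × 245 / 11 = 95.77 from the restocking fund.
E keeps 35 − 15 = 20, so E's payoff is 20 + 95.77 = 115.77.

115.77 dollars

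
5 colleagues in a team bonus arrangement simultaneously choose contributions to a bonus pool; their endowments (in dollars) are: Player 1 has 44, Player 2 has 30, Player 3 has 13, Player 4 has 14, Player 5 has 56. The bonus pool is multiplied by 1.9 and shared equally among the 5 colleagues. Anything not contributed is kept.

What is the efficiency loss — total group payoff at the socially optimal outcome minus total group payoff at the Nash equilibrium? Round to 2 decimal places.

141.30 dollars

The private return per contributed unit is 1.9/5 = 0.3800 < 1 for every player regardless of endowment, so the Nash equilibrium is zero contribution and the group total is Σ E_j = 44 + 30 + 13 + 14 + 56 = 157.
Each contributed unit returns 1.900 to the group, so the social optimum is full contribution by everyone: group total = 1.900 × 157 = 298.30.
Efficiency loss = (1.900 − 1) × 157 = 141.30.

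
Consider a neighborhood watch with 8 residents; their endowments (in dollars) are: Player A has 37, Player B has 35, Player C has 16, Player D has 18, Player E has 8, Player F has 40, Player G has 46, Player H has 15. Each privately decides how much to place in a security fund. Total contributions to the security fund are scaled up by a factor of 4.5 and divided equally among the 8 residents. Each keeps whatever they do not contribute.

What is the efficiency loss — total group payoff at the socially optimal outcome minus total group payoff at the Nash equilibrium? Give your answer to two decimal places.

752.50 dollars

The private return per contributed unit is 4.5/8 = 0.5625 < 1 for every player regardless of endowment, so the Nash equilibrium is zero contribution and the group total is Σ E_j = 37 + 35 + 16 + 18 + 8 + 40 + 46 + 15 = 215.
Each contributed unit returns 4.500 to the group, so the social optimum is full contribution by everyone: group total = 4.500 × 215 = 967.50.
Efficiency loss = (4.500 − 1) × 215 = 752.50.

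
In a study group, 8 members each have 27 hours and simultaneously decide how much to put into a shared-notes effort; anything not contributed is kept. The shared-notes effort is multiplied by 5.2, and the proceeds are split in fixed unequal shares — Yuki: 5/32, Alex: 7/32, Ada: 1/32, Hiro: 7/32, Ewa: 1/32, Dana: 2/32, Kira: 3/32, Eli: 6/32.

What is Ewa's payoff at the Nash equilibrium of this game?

35.78 hours

Player j's private return per contributed unit is 5.2 × (j's share). Contributing is weakly dominant for j when that share is at least 1/5.2 = 0.1923, and contributing 0 is dominant otherwise.
Alex and Hiro are above the threshold, contributing 27 each; the remaining 6 contribute 0. Total contributed: 54.
Ewa keeps 27 and receives 5.2 × 54 × 1/32 = 8.78 from the shared-notes effort, for a payoff of 35.78.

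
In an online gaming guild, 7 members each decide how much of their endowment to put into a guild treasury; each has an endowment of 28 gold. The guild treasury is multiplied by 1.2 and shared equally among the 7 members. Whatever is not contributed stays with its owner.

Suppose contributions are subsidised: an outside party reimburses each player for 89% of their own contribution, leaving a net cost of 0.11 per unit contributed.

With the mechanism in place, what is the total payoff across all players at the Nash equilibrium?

409.64 gold

With the mechanism, a contributed unit returns (1.2/7) / 0.11 = 1.5584 per unit of net cost to the contributor — now above 1 — so contributing fully is weakly dominant for every player.
So the Nash equilibrium is full contribution by all 7; the group earns 7 × (28 × 0.89 + 1.2 × 28) = 409.64.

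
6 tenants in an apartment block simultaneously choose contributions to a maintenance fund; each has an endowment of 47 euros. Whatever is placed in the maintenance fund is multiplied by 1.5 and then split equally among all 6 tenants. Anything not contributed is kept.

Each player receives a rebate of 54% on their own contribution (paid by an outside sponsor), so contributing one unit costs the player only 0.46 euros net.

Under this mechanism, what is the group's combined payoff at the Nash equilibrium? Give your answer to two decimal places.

With the mechanism, a contributed unit returns (1.5/6) / 0.46 = 0.5435 per unit of net cost — still below 1 — so contributing 0 remains dominant for every player.
Everyone keeps their endowment and the group total is 6 × 47 = 282.

282.00 euros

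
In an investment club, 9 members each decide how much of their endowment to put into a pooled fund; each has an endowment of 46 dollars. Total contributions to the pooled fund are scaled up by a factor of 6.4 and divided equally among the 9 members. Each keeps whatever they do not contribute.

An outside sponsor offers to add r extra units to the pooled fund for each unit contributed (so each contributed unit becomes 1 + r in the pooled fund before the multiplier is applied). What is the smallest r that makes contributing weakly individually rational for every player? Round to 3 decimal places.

0.406

With matching at rate r, one contributed unit becomes (1 + r) in the pooled fund and returns 6.4 × (1 + r) / 9 to the contributor.
Setting this equal to 1: 1 + r = 9/6.4 = 1.4063.
So the minimum matching rate is r = 1.4063 − 1 = 0.406.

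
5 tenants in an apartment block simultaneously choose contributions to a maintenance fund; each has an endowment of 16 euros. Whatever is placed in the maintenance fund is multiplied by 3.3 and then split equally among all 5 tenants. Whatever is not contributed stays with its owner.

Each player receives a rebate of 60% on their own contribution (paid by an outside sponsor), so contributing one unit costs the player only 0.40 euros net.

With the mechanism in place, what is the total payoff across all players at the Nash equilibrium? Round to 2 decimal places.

The effective private return per unit is now (3.3/5) / 0.40 = 1.6500 > 1, so every player's dominant strategy flips to full contribution.
So the Nash equilibrium is full contribution by all 5; the group earns 5 × (16 × 0.60 + 3.3 × 16) = 312.00.

312.00 euros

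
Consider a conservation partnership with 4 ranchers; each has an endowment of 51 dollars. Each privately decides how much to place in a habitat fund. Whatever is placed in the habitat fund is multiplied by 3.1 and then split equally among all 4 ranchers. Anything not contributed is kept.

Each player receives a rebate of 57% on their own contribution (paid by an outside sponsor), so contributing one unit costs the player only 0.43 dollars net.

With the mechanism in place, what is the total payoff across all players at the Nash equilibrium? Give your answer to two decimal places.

The effective private return per unit is now (3.1/4) / 0.43 = 1.8023 > 1, so every player's dominant strategy flips to full contribution.
At the Nash equilibrium everyone contributes 51. Group total payoff = 4 × (51 × 0.57 + 3.1 × 51) = 748.68.

748.68 dollars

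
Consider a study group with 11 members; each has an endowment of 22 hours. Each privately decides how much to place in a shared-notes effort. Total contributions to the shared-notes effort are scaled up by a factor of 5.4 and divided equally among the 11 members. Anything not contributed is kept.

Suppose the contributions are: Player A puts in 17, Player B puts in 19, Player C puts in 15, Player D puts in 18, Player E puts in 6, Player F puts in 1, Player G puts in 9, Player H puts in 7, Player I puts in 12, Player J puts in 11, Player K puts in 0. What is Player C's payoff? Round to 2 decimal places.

Total contributed: 17 + 19 + 15 + 18 + 6 + 1 + 9 + 7 + 12 + 11 + 0 = 115.
Each receives 5.4 × 115 / 11 = 56.45 from the shared-notes effort.
Player C keeps 22 − 15 = 7, so Player C's payoff is 7 + 56.45 = 63.45.

63.45 hours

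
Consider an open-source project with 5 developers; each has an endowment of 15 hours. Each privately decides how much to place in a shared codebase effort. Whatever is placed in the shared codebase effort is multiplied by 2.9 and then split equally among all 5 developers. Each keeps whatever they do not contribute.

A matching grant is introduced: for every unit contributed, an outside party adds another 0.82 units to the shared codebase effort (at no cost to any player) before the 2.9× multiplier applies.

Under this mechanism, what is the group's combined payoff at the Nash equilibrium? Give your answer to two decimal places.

395.85 hours

Under the mechanism each unit contributed yields 2.9 × 1.82 / 5 = 1.0556 back to its contributor per unit of net cost, which exceeds 1, making full contribution the dominant choice for everyone.
At the Nash equilibrium everyone contributes 15. Group total payoff = 2.9 × 1.82 × 75 = 395.85.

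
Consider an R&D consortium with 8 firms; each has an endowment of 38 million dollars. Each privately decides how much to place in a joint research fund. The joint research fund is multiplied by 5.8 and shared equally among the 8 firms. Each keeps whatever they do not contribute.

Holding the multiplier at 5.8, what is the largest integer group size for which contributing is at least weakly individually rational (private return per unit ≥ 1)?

Private return per unit is 5.8/(group size), which is ≥ 1 whenever the group size is ≤ 5.8.
The largest such integer is 5.

5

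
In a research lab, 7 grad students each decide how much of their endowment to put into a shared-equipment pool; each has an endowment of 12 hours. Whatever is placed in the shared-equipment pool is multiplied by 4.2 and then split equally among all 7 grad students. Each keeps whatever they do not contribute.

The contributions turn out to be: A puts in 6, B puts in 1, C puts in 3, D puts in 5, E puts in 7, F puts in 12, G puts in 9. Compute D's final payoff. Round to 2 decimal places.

32.80 hours

Total contributed: 6 + 1 + 3 + 5 + 7 + 12 + 9 = 43.
Each receives 4.2 × 43 / 7 = 25.80 from the shared-equipment pool.
D keeps 12 − 5 = 7, so D's payoff is 7 + 25.80 = 32.80.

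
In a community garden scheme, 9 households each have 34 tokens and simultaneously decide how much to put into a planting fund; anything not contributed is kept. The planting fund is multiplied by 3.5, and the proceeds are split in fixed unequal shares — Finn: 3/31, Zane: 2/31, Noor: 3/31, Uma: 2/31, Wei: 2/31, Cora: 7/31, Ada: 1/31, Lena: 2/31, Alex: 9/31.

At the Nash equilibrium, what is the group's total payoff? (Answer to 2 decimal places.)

391.00 tokens

For player j, contributing a unit is worthwhile iff 3.5 × (j's share) ≥ 1, i.e. iff j's share is at least 0.2857.
Alex alone (share 9/31) is above the threshold, contributing 34; the remaining 8 contribute 0. Total contributed: 34.
The planting fund pays out 3.5 × 34 = 119.00 in total (split across the unequal shares, but the aggregate is all that matters for the group sum).
The 8 free-riders keep 34 each, adding 272. Group total = 272 + 119.00 = 391.00.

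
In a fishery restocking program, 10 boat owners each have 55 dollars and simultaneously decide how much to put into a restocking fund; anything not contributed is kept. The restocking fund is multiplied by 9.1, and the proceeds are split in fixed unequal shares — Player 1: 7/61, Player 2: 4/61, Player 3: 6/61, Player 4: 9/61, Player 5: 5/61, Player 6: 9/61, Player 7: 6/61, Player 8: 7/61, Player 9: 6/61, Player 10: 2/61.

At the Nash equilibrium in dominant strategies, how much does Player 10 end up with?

120.64 dollars

A player with share s gets back 9.1·s per unit contributed, so full contribution is dominant for anyone with s > 1/9.1 = 0.1099 and zero contribution is dominant for anyone below.
Player 1, Player 4, Player 6 and Player 8 are above the threshold, contributing 55 each; the remaining 6 contribute 0. Total contributed: 220.
Player 10 keeps 55 and receives 9.1 × 220 × 2/61 = 65.64 from the restocking fund, for a payoff of 120.64.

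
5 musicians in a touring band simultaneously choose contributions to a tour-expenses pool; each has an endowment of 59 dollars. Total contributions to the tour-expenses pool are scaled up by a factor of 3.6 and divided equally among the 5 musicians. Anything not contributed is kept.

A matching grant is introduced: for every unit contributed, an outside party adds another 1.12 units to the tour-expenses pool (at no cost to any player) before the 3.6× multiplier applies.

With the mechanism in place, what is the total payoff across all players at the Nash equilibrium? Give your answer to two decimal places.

2251.44 dollars

With the mechanism, a contributed unit returns 3.6 × 2.12 / 5 = 1.5264 per unit of net cost to the contributor — now above 1 — so contributing fully is weakly dominant for every player.
So the Nash equilibrium is full contribution by all 5; the group earns 3.6 × 2.12 × 295 = 2251.44.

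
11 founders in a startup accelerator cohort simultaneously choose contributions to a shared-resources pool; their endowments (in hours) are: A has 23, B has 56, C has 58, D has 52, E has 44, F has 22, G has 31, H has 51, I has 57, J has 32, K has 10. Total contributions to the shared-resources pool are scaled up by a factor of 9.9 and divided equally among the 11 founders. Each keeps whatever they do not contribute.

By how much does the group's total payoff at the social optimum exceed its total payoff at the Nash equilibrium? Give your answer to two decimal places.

The private return per contributed unit is 9.9/11 = 0.9000 < 1 for every player regardless of endowment, so the Nash equilibrium is zero contribution and the group total is Σ E_j = 23 + 56 + 58 + 52 + 44 + 22 + 31 + 51 + 57 + 32 + 10 = 436.
Each contributed unit returns 9.900 to the group, so the social optimum is full contribution by everyone: group total = 9.900 × 436 = 4316.40.
Efficiency loss = (9.900 − 1) × 436 = 3880.40.

3880.40 hours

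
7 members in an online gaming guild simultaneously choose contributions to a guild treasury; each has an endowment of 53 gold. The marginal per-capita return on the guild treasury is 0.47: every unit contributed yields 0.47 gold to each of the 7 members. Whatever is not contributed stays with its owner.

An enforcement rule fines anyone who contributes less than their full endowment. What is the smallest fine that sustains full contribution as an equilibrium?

28.09 gold

Given the others contribute fully, the best deviation is to contribute 0 (any partial contribution still incurs the fine and gives up units whose private return 0.47 is below 1).
Deviating from 53 to 0 saves 53 gold but forfeits the deviator's share of the drop in the guild treasury: 0.47 × 53 = 24.91.
So the deviation gain is 53 − 24.91 = 28.09, and the fine must be at least 28.09 gold to wipe it out.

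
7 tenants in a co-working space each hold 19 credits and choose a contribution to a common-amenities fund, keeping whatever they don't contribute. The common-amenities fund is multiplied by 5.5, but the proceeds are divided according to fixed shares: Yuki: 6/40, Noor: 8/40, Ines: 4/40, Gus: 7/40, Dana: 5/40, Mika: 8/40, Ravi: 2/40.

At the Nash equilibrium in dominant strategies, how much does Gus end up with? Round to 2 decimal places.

55.58 credits

Each unit j contributes comes back to j as 5.5 × (j's share), so j prefers to contribute only if that share exceeds 1/5.5 = 0.1818; otherwise keeping the unit dominates.
The shares above 0.1818 belong to Noor and Mika, contributing 19 each; the remaining 5 contribute 0. Total contributed: 38.
Gus keeps 19 and receives 5.5 × 38 × 7/40 = 36.58 from the common-amenities fund, for a payoff of 55.58.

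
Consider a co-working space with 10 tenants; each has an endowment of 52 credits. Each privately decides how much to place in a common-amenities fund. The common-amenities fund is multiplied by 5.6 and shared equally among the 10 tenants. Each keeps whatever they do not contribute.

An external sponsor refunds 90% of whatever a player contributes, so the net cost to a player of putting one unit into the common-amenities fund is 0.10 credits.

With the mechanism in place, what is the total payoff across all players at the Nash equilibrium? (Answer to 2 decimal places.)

With the mechanism, a contributed unit returns (5.6/10) / 0.10 = 5.6000 per unit of net cost to the contributor — now above 1 — so contributing fully is weakly dominant for every player.
So the Nash equilibrium is full contribution by all 10; the group earns 10 × (52 × 0.90 + 5.6 × 52) = 3380.00.

3380.00 credits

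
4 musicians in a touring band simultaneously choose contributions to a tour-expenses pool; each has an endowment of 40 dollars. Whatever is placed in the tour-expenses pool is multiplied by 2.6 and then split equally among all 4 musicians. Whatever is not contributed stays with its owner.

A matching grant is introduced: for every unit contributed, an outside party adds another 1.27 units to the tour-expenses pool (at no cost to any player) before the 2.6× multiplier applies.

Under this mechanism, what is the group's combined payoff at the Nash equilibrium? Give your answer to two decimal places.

944.32 dollars

The effective private return per unit is now 2.6 × 2.27 / 4 = 1.4755 > 1, so every player's dominant strategy flips to full contribution.
So the Nash equilibrium is full contribution by all 4; the group earns 2.6 × 2.27 × 160 = 944.32.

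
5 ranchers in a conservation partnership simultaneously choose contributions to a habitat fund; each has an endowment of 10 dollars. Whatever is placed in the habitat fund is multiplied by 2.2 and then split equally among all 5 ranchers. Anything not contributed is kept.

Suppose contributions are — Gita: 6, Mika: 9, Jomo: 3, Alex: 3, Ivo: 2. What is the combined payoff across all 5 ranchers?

Total contributed: 6 + 9 + 3 + 3 + 2 = 23; total kept: 5 × 10 − 23 = 27.
The habitat fund pays out 2.2 × 23 = 50.60 in aggregate.
Group total = 27 + 50.60 = 77.60.

77.60 dollars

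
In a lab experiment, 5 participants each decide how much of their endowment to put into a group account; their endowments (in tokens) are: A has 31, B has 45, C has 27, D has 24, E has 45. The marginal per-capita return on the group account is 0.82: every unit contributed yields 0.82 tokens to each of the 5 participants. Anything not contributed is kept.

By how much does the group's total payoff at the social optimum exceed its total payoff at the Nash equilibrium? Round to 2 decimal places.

533.20 tokens

The private return per contributed unit is 0.82 < 1 for everyone, so the Nash equilibrium is zero contribution and the group total is Σ E_j = 31 + 45 + 27 + 24 + 45 = 172.
Each contributed unit returns 4.100 to the group, so the social optimum is full contribution by everyone: group total = 4.100 × 172 = 705.20.
Efficiency loss = (4.100 − 1) × 172 = 533.20.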